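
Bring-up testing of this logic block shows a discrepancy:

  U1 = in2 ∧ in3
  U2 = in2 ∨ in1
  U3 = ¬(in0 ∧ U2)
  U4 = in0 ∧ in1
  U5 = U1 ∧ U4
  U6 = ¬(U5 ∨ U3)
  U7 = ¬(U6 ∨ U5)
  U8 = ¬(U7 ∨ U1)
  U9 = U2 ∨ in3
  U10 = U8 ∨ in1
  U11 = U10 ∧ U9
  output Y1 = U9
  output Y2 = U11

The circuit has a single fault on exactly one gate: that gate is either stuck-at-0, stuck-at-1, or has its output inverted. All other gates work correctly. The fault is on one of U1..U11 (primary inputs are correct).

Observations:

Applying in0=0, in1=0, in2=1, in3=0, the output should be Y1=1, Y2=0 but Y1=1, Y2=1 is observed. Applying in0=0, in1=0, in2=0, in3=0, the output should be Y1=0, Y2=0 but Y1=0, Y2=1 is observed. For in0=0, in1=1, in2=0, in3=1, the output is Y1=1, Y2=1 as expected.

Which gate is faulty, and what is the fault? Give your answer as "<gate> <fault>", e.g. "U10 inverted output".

U11 stuck-at-1

Fault-free values for test 1 (in0=0, in1=0, in2=1, in3=0): U1=0, U2=1, U3=1, U4=0, U5=0, U6=0, U7=1, U8=0, U9=1, U10=0, U11=0, giving Y1=1, Y2=0. Observed Y1=1, Y2=1.
Test 1: faults giving observed Y1=1, Y2=1 are {U3 stuck-at-0, U3 inverted output, U5 stuck-at-1, U5 inverted output, U6 stuck-at-1, U6 inverted output, U7 stuck-at-0, U7 inverted output, U8 stuck-at-1, U8 inverted output, U10 stuck-at-1, U10 inverted output, U11 stuck-at-1, U11 inverted output}.
Test 2 (in0=0, in1=0, in2=0, in3=0): fault-free U1=0, U2=0, U3=1, U4=0, U5=0, U6=0, U7=1, U8=0, U9=0, U10=0, U11=0 → Y1=0, Y2=0; observed Y1=0, Y2=1. Eliminates U3 stuck-at-0, U3 inverted output, U5 stuck-at-1, U5 inverted output, U6 stuck-at-1, U6 inverted output, U7 stuck-at-0, U7 inverted output, U8 stuck-at-1, U8 inverted output, U10 stuck-at-1, U10 inverted output.
Test 3 (in0=0, in1=1, in2=0, in3=1): fault-free U1=0, U2=1, U3=1, U4=0, U5=0, U6=0, U7=1, U8=0, U9=1, U10=1, U11=1 → Y1=1, Y2=1; observed Y1=1, Y2=1. Eliminates U11 inverted output.
Only U11 stuck-at-1 is consistent with every test.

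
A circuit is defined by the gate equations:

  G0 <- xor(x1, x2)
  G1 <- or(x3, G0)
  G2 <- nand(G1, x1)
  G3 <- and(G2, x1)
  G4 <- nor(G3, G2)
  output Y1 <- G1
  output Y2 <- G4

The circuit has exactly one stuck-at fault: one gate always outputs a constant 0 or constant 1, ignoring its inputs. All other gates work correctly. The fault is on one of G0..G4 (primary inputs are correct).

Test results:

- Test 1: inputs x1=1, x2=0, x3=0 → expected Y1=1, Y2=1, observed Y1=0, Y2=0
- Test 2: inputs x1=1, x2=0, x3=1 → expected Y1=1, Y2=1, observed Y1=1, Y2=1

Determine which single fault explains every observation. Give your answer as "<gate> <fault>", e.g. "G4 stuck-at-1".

G0 stuck-at-0

Fault-free values for test 1 (x1=1, x2=0, x3=0): G0=1, G1=1, G2=0, G3=0, G4=1, giving Y1=1, Y2=1. Observed Y1=0, Y2=0.
Test 1: faults giving observed Y1=0, Y2=0 are {G0 stuck-at-0, G1 stuck-at-0}.
Test 2 (x1=1, x2=0, x3=1): fault-free G0=1, G1=1, G2=0, G3=0, G4=1 → Y1=1, Y2=1; observed Y1=1, Y2=1. Eliminates G1 stuck-at-0.
Only G0 stuck-at-0 is consistent with every test.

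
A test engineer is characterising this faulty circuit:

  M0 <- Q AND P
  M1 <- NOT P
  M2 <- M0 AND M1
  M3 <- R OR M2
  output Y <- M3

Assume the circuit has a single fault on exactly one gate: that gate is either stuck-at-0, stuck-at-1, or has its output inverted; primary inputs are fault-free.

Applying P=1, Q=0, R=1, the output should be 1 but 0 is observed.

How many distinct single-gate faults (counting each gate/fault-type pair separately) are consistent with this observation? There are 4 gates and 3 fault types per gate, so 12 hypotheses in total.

2

Fault-free: M0=0, M1=0, M2=0, M3=1 → 1. Observed 0.
  M0 stuck-at-0: output 1 ✗
  M0 stuck-at-1: output 1 ✗
  M0 inverted output: output 1 ✗
  M1 stuck-at-0: output 1 ✗
  M1 stuck-at-1: output 1 ✗
  M1 inverted output: output 1 ✗
  M2 stuck-at-0: output 1 ✗
  M2 stuck-at-1: output 1 ✗
  M2 inverted output: output 1 ✗
  M3 stuck-at-0: output 0 ✓
  M3 stuck-at-1: output 1 ✗
  M3 inverted output: output 0 ✓
Consistent faults: {M3 stuck-at-0, M3 inverted output} — 2 in all.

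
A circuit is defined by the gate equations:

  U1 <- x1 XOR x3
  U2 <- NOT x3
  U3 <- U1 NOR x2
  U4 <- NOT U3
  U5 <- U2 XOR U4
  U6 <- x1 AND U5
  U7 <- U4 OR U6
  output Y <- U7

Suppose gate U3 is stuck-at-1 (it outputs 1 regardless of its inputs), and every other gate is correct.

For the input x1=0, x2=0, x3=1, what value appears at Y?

Propagate with U3 forced: U1=1, U2=0, U3=1 [stuck-at-1], U4=0, U5=0, U6=0, U7=0.
So Y = 0. (Without the fault it would be 1.)

0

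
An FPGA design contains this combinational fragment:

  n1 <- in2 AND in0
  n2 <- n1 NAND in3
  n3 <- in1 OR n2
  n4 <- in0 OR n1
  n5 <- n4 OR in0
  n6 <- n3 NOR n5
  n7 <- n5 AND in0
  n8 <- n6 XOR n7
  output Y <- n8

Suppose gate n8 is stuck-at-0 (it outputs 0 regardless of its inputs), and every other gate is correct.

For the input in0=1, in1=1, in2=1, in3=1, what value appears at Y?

Propagate with n8 forced: n1=1, n2=0, n3=1, n4=1, n5=1, n6=0, n7=1, n8=0 [stuck-at-0].
So Y = 0. (Without the fault it would be 1.)

0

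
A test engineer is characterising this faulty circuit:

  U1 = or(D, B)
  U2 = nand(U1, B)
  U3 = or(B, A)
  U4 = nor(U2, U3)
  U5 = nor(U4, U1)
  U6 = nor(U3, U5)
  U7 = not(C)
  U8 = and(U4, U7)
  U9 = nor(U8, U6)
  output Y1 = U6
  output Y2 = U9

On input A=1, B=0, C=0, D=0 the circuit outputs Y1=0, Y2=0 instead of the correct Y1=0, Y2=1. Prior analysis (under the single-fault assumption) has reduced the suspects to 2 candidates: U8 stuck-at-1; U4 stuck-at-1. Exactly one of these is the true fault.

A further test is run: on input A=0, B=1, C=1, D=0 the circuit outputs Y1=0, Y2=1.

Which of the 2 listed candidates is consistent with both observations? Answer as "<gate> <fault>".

U4 stuck-at-1

Evaluate each candidate on input A=0, B=1, C=1, D=0:
  U8 stuck-at-1: U1=1, U2=0, U3=1, U4=0, U5=0, U6=0, U7=0, U8=1 [stuck-at-1], U9=0 → Y1=0, Y2=0 — eliminated
  U4 stuck-at-1: U1=1, U2=0, U3=1, U4=1 [stuck-at-1], U5=0, U6=0, U7=0, U8=0, U9=1 → Y1=0, Y2=1 — matches
Only U4 stuck-at-1 reproduces the observed Y1=0, Y2=1.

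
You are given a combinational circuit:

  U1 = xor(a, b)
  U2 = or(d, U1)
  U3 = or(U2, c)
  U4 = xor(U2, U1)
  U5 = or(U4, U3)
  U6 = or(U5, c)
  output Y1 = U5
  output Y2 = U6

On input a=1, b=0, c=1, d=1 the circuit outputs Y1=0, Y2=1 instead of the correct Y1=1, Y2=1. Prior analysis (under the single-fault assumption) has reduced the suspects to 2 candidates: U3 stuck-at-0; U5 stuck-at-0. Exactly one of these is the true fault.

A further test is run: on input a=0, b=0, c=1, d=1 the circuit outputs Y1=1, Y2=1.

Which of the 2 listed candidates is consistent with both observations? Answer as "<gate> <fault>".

U3 stuck-at-0

Evaluate each candidate on input a=0, b=0, c=1, d=1:
  U3 stuck-at-0: U1=0, U2=1, U3=0 [stuck-at-0], U4=1, U5=1, U6=1 → Y1=1, Y2=1 — matches
  U5 stuck-at-0: U1=0, U2=1, U3=1, U4=1, U5=0 [stuck-at-0], U6=1 → Y1=0, Y2=1 — eliminated
Only U3 stuck-at-0 reproduces the observed Y1=1, Y2=1.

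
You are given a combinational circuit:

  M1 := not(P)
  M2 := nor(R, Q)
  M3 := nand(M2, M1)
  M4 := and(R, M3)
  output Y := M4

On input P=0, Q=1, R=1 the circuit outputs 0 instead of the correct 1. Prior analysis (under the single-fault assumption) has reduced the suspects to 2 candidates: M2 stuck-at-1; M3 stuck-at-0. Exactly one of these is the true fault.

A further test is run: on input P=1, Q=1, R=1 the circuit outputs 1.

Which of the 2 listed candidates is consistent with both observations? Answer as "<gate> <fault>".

Evaluate each candidate on input P=1, Q=1, R=1:
  M2 stuck-at-1: M1=0, M2=1 [stuck-at-1], M3=1, M4=1 → 1 — matches
  M3 stuck-at-0: M1=0, M2=0, M3=0 [stuck-at-0], M4=0 → 0 — eliminated
Only M2 stuck-at-1 reproduces the observed 1.

M2 stuck-at-1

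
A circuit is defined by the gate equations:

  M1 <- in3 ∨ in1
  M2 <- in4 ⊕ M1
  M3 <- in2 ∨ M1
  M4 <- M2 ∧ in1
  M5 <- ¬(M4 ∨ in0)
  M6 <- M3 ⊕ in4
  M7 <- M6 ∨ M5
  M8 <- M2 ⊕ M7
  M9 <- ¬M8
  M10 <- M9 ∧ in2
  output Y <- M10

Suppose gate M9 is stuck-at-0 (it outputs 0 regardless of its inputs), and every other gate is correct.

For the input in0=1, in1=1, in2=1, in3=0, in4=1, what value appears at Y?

Propagate with M9 forced: M1=1, M2=0, M3=1, M4=0, M5=0, M6=0, M7=0, M8=0, M9=0 [stuck-at-0], M10=0.
So Y = 0. (Without the fault it would be 1.)

0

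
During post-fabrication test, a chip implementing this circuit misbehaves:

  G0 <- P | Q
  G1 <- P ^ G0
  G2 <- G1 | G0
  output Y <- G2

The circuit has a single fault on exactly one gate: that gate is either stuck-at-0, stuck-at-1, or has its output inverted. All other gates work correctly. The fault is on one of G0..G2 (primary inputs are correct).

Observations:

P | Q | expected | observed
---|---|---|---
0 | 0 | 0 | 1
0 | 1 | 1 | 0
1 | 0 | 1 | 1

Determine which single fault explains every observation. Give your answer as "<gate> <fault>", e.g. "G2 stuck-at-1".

Fault-free values for test 1 (P=0, Q=0): G0=0, G1=0, G2=0, giving Y=0. Observed 1.
Test 1: faults giving observed 1 are {G0 stuck-at-1, G0 inverted output, G1 stuck-at-1, G1 inverted output, G2 stuck-at-1, G2 inverted output}.
Test 2 (P=0, Q=1): fault-free G0=1, G1=1, G2=1 → 1; observed 0. Eliminates G0 stuck-at-1, G1 stuck-at-1, G1 inverted output, G2 stuck-at-1.
Test 3 (P=1, Q=0): fault-free G0=1, G1=0, G2=1 → 1; observed 1. Eliminates G2 inverted output.
Only G0 inverted output is consistent with every test.

G0 inverted output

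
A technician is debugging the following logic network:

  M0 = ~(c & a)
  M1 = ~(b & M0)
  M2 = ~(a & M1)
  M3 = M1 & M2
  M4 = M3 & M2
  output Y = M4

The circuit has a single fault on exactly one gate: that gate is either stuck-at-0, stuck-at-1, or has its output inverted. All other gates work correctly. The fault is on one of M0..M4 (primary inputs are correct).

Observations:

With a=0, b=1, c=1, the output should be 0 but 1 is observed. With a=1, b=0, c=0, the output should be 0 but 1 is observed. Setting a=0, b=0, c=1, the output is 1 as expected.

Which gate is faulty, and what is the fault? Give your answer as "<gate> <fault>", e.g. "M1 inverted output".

Fault-free values for test 1 (a=0, b=1, c=1): M0=1, M1=0, M2=1, M3=0, M4=0, giving Y=0. Observed 1.
Test 1: faults giving observed 1 are {M0 stuck-at-0, M0 inverted output, M1 stuck-at-1, M1 inverted output, M3 stuck-at-1, M3 inverted output, M4 stuck-at-1, M4 inverted output}.
Test 2 (a=1, b=0, c=0): fault-free M0=1, M1=1, M2=0, M3=0, M4=0 → 0; observed 1. Eliminates M0 stuck-at-0, M0 inverted output, M1 stuck-at-1, M1 inverted output, M3 stuck-at-1, M3 inverted output.
Test 3 (a=0, b=0, c=1): fault-free M0=1, M1=1, M2=1, M3=1, M4=1 → 1; observed 1. Eliminates M4 inverted output.
Only M4 stuck-at-1 is consistent with every test.

M4 stuck-at-1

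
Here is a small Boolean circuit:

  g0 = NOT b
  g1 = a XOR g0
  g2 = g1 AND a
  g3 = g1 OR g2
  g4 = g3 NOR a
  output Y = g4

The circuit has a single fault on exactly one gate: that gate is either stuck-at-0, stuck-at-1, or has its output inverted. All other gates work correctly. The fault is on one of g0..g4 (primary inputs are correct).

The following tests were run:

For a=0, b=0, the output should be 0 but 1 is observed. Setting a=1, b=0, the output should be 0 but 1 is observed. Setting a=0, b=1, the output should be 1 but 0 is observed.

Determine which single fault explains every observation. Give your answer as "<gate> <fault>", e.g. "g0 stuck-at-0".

g4 inverted output

Fault-free values for test 1 (a=0, b=0): g0=1, g1=1, g2=0, g3=1, g4=0, giving Y=0. Observed 1.
Test 1: faults giving observed 1 are {g0 stuck-at-0, g0 inverted output, g1 stuck-at-0, g1 inverted output, g3 stuck-at-0, g3 inverted output, g4 stuck-at-1, g4 inverted output}.
Test 2 (a=1, b=0): fault-free g0=1, g1=0, g2=0, g3=0, g4=0 → 0; observed 1. Eliminates g0 stuck-at-0, g0 inverted output, g1 stuck-at-0, g1 inverted output, g3 stuck-at-0, g3 inverted output.
Test 3 (a=0, b=1): fault-free g0=0, g1=0, g2=0, g3=0, g4=1 → 1; observed 0. Eliminates g4 stuck-at-1.
Only g4 inverted output is consistent with every test.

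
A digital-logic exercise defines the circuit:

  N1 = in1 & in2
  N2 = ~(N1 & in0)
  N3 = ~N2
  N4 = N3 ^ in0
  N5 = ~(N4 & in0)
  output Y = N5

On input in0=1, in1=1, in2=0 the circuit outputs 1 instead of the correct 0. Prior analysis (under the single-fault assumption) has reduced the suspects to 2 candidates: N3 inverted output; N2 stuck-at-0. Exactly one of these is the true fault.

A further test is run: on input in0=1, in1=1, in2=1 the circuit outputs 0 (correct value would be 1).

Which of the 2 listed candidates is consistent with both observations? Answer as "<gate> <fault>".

Evaluate each candidate on input in0=1, in1=1, in2=1:
  N3 inverted output: N1=1, N2=0, N3=0 [inverted output], N4=1, N5=0 → 0 — matches
  N2 stuck-at-0: N1=1, N2=0 [stuck-at-0], N3=1, N4=0, N5=1 → 1 — eliminated
Only N3 inverted output reproduces the observed 0.

N3 inverted output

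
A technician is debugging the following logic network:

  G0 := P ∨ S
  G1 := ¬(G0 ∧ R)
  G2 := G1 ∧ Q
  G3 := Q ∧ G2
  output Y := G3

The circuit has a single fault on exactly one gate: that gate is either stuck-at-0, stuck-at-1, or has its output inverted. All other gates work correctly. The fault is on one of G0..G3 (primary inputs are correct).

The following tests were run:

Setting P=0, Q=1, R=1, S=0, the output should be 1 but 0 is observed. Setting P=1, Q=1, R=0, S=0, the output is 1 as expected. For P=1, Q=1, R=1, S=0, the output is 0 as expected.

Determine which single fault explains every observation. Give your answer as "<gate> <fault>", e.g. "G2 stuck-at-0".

G0 stuck-at-1

Fault-free values for test 1 (P=0, Q=1, R=1, S=0): G0=0, G1=1, G2=1, G3=1, giving Y=1. Observed 0.
Test 1: faults giving observed 0 are {G0 stuck-at-1, G0 inverted output, G1 stuck-at-0, G1 inverted output, G2 stuck-at-0, G2 inverted output, G3 stuck-at-0, G3 inverted output}.
Test 2 (P=1, Q=1, R=0, S=0): fault-free G0=1, G1=1, G2=1, G3=1 → 1; observed 1. Eliminates G1 stuck-at-0, G1 inverted output, G2 stuck-at-0, G2 inverted output, G3 stuck-at-0, G3 inverted output.
Test 3 (P=1, Q=1, R=1, S=0): fault-free G0=1, G1=0, G2=0, G3=0 → 0; observed 0. Eliminates G0 inverted output.
Only G0 stuck-at-1 is consistent with every test.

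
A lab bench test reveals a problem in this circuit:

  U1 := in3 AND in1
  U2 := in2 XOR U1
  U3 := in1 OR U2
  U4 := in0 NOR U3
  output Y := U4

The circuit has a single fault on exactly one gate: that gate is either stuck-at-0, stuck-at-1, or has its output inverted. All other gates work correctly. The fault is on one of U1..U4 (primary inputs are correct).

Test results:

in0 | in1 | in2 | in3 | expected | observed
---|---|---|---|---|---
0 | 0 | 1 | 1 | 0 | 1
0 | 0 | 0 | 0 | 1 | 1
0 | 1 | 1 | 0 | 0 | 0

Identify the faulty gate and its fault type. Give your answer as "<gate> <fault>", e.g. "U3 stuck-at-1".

U2 stuck-at-0

Fault-free values for test 1 (in0=0, in1=0, in2=1, in3=1): U1=0, U2=1, U3=1, U4=0, giving Y=0. Observed 1.
Test 1: faults giving observed 1 are {U1 stuck-at-1, U1 inverted output, U2 stuck-at-0, U2 inverted output, U3 stuck-at-0, U3 inverted output, U4 stuck-at-1, U4 inverted output}.
Test 2 (in0=0, in1=0, in2=0, in3=0): fault-free U1=0, U2=0, U3=0, U4=1 → 1; observed 1. Eliminates U1 stuck-at-1, U1 inverted output, U2 inverted output, U3 inverted output, U4 inverted output.
Test 3 (in0=0, in1=1, in2=1, in3=0): fault-free U1=0, U2=1, U3=1, U4=0 → 0; observed 0. Eliminates U3 stuck-at-0, U4 stuck-at-1.
Only U2 stuck-at-0 is consistent with every test.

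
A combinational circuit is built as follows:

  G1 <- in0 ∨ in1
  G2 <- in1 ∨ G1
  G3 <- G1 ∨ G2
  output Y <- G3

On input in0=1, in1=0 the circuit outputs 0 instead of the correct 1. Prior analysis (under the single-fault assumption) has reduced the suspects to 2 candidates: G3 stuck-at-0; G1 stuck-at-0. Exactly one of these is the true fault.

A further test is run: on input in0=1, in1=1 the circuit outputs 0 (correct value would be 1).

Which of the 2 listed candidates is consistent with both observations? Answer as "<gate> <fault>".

Evaluate each candidate on input in0=1, in1=1:
  G3 stuck-at-0: G1=1, G2=1, G3=0 [stuck-at-0] → 0 — matches
  G1 stuck-at-0: G1=0 [stuck-at-0], G2=1, G3=1 → 1 — eliminated
Only G3 stuck-at-0 reproduces the observed 0.

G3 stuck-at-0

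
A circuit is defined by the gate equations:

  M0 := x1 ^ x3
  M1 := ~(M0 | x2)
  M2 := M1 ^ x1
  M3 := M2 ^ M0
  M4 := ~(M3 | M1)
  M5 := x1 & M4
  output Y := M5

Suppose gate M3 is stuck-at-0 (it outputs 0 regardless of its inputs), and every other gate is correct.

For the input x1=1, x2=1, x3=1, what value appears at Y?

Propagate with M3 forced: M0=0, M1=0, M2=1, M3=0 [stuck-at-0], M4=1, M5=1.
So Y = 1. (Without the fault it would be 0.)

1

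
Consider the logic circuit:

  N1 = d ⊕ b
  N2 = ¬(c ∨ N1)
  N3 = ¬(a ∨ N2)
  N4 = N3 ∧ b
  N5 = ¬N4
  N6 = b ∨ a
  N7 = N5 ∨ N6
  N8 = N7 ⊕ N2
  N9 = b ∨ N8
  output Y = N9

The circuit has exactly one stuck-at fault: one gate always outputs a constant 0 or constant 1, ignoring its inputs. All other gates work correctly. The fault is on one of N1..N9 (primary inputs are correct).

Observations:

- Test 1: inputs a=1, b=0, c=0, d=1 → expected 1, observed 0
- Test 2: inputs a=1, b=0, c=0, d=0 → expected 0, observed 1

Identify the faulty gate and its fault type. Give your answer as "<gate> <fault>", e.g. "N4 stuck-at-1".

N7 stuck-at-0

Fault-free values for test 1 (a=1, b=0, c=0, d=1): N1=1, N2=0, N3=0, N4=0, N5=1, N6=1, N7=1, N8=1, N9=1, giving Y=1. Observed 0.
Test 1: faults giving observed 0 are {N1 stuck-at-0, N2 stuck-at-1, N7 stuck-at-0, N8 stuck-at-0, N9 stuck-at-0}.
Test 2 (a=1, b=0, c=0, d=0): fault-free N1=0, N2=1, N3=0, N4=0, N5=1, N6=1, N7=1, N8=0, N9=0 → 0; observed 1. Eliminates N1 stuck-at-0, N2 stuck-at-1, N8 stuck-at-0, N9 stuck-at-0.
Only N7 stuck-at-0 is consistent with every test.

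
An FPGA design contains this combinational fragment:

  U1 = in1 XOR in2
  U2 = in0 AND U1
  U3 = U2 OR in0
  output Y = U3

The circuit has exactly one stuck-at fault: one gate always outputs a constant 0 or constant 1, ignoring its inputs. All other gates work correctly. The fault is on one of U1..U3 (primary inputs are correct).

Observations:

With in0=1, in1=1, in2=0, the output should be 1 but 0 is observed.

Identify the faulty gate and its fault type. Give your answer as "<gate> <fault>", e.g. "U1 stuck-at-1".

U3 stuck-at-0

Fault-free values for test 1 (in0=1, in1=1, in2=0): U1=1, U2=1, U3=1, giving Y=1. Observed 0.
Test 1: faults giving observed 0 are {U3 stuck-at-0}.
Only U3 stuck-at-0 is consistent with every test.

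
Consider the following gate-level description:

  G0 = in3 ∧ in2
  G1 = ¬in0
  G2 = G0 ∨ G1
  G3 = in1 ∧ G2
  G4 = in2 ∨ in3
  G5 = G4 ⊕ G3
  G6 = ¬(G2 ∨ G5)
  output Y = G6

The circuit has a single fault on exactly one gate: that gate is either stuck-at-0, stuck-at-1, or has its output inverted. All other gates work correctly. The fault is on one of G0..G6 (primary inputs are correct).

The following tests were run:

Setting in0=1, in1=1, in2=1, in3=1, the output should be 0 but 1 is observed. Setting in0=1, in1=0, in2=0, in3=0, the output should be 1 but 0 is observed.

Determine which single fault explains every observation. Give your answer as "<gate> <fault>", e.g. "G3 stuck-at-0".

G6 inverted output

Fault-free values for test 1 (in0=1, in1=1, in2=1, in3=1): G0=1, G1=0, G2=1, G3=1, G4=1, G5=0, G6=0, giving Y=0. Observed 1.
Test 1: faults giving observed 1 are {G6 stuck-at-1, G6 inverted output}.
Test 2 (in0=1, in1=0, in2=0, in3=0): fault-free G0=0, G1=0, G2=0, G3=0, G4=0, G5=0, G6=1 → 1; observed 0. Eliminates G6 stuck-at-1.
Only G6 inverted output is consistent with every test.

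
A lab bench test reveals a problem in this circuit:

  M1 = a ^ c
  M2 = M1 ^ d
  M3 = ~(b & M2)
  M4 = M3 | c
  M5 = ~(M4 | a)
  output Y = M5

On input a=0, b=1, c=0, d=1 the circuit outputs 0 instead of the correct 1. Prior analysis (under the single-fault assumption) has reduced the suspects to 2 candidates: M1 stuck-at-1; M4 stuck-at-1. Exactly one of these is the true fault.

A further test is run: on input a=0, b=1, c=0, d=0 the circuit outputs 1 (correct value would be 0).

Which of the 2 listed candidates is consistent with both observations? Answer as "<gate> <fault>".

M1 stuck-at-1

Evaluate each candidate on input a=0, b=1, c=0, d=0:
  M1 stuck-at-1: M1=1 [stuck-at-1], M2=1, M3=0, M4=0, M5=1 → 1 — matches
  M4 stuck-at-1: M1=0, M2=0, M3=1, M4=1 [stuck-at-1], M5=0 → 0 — eliminated
Only M1 stuck-at-1 reproduces the observed 1.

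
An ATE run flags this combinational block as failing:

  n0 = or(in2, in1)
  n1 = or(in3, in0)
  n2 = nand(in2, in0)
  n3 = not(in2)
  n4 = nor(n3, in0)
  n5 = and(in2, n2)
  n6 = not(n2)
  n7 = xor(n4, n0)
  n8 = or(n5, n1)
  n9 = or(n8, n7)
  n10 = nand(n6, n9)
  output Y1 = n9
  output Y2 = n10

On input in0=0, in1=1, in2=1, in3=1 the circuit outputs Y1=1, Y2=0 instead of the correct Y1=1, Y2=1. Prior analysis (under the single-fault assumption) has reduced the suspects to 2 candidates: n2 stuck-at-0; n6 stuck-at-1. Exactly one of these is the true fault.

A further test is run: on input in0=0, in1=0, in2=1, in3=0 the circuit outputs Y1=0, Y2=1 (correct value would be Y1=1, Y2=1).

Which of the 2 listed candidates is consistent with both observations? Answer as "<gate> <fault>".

Evaluate each candidate on input in0=0, in1=0, in2=1, in3=0:
  n2 stuck-at-0: n0=1, n1=0, n2=0 [stuck-at-0], n3=0, n4=1, n5=0, n6=1, n7=0, n8=0, n9=0, n10=1 → Y1=0, Y2=1 — matches
  n6 stuck-at-1: n0=1, n1=0, n2=1, n3=0, n4=1, n5=1, n6=1 [stuck-at-1], n7=0, n8=1, n9=1, n10=0 → Y1=1, Y2=0 — eliminated
Only n2 stuck-at-0 reproduces the observed Y1=0, Y2=1.

n2 stuck-at-0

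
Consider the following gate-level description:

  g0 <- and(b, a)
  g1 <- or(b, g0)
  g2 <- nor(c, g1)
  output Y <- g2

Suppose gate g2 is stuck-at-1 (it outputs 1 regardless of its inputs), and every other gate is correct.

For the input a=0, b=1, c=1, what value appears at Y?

Propagate with g2 forced: g0=0, g1=1, g2=1 [stuck-at-1].
So Y = 1. (Without the fault it would be 0.)

1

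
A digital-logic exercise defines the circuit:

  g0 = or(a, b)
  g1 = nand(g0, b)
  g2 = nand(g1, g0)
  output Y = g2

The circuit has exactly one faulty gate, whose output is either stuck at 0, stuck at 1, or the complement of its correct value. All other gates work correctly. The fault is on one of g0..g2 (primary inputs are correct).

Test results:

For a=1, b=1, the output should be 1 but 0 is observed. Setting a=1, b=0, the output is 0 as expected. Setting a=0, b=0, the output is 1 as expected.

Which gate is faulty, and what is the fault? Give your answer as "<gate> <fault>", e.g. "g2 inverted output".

g1 stuck-at-1

Fault-free values for test 1 (a=1, b=1): g0=1, g1=0, g2=1, giving Y=1. Observed 0.
Test 1: faults giving observed 0 are {g1 stuck-at-1, g1 inverted output, g2 stuck-at-0, g2 inverted output}.
Test 2 (a=1, b=0): fault-free g0=1, g1=1, g2=0 → 0; observed 0. Eliminates g1 inverted output, g2 inverted output.
Test 3 (a=0, b=0): fault-free g0=0, g1=1, g2=1 → 1; observed 1. Eliminates g2 stuck-at-0.
Only g1 stuck-at-1 is consistent with every test.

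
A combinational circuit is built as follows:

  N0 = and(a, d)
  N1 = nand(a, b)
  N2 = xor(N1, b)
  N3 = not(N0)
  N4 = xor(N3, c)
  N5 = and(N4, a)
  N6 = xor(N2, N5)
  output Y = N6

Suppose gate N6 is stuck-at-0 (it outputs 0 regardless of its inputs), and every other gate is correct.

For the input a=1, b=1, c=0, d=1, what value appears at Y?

0

Propagate with N6 forced: N0=1, N1=0, N2=1, N3=0, N4=0, N5=0, N6=0 [stuck-at-0].
So Y = 0. (Without the fault it would be 1.)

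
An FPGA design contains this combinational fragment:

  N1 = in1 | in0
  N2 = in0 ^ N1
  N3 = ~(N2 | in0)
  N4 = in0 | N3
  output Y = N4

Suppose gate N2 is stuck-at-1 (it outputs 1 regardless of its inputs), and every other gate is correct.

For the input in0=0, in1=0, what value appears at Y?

0

Propagate with N2 forced: N1=0, N2=1 [stuck-at-1], N3=0, N4=0.
So Y = 0. (Without the fault it would be 1.)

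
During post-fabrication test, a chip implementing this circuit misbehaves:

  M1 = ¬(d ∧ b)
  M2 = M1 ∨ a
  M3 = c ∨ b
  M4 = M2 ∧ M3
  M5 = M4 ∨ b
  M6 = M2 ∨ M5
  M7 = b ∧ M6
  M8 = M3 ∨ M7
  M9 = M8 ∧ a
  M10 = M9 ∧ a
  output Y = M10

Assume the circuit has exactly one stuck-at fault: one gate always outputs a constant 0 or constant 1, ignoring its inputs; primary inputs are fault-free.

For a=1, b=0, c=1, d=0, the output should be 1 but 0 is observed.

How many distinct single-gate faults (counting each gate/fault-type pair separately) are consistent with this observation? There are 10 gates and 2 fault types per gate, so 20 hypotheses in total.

4

Fault-free: M1=1, M2=1, M3=1, M4=1, M5=1, M6=1, M7=0, M8=1, M9=1, M10=1 → 1. Observed 0.
  M1: none of the 2 fault types match ✗
  M2: none of the 2 fault types match ✗
  M3: stuck-at-0 ✓; others ✗
  M4: none of the 2 fault types match ✗
  M5: none of the 2 fault types match ✗
  M6: none of the 2 fault types match ✗
  M7: none of the 2 fault types match ✗
  M8: stuck-at-0 ✓; others ✗
  M9: stuck-at-0 ✓; others ✗
  M10: stuck-at-0 ✓; others ✗
Consistent faults: {M3 stuck-at-0, M8 stuck-at-0, M9 stuck-at-0, M10 stuck-at-0} — 4 in all.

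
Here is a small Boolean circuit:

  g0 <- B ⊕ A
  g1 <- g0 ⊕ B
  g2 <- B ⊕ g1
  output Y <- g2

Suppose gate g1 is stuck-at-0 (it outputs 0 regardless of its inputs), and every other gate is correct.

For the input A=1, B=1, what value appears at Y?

1

Propagate with g1 forced: g0=0, g1=0 [stuck-at-0], g2=1.
So Y = 1. (Without the fault it would be 0.)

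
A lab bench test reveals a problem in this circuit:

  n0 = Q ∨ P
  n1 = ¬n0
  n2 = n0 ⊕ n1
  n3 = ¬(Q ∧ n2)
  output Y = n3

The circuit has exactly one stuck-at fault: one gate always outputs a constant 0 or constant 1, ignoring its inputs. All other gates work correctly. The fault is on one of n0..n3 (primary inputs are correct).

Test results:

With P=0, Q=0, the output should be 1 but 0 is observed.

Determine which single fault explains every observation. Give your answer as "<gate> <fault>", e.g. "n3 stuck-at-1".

Fault-free values for test 1 (P=0, Q=0): n0=0, n1=1, n2=1, n3=1, giving Y=1. Observed 0.
Test 1: faults giving observed 0 are {n3 stuck-at-0}.
Only n3 stuck-at-0 is consistent with every test.

n3 stuck-at-0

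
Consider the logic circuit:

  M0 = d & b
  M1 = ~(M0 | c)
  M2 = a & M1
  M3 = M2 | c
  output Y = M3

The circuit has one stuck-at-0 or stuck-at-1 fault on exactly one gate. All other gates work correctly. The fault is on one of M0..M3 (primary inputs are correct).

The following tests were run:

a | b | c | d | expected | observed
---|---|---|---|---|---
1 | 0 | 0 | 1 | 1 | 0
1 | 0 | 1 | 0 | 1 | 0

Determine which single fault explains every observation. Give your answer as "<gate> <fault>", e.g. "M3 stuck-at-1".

Fault-free values for test 1 (a=1, b=0, c=0, d=1): M0=0, M1=1, M2=1, M3=1, giving Y=1. Observed 0.
Test 1: faults giving observed 0 are {M0 stuck-at-1, M1 stuck-at-0, M2 stuck-at-0, M3 stuck-at-0}.
Test 2 (a=1, b=0, c=1, d=0): fault-free M0=0, M1=0, M2=0, M3=1 → 1; observed 0. Eliminates M0 stuck-at-1, M1 stuck-at-0, M2 stuck-at-0.
Only M3 stuck-at-0 is consistent with every test.

M3 stuck-at-0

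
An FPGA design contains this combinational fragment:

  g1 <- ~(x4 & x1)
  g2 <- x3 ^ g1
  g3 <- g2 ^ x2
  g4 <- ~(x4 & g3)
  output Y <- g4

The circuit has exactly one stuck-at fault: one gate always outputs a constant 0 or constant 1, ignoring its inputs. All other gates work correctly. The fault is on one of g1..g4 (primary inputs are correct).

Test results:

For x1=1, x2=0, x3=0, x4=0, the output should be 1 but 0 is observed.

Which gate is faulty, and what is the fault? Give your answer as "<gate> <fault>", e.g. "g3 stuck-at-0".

g4 stuck-at-0

Fault-free values for test 1 (x1=1, x2=0, x3=0, x4=0): g1=1, g2=1, g3=1, g4=1, giving Y=1. Observed 0.
Test 1: faults giving observed 0 are {g4 stuck-at-0}.
Only g4 stuck-at-0 is consistent with every test.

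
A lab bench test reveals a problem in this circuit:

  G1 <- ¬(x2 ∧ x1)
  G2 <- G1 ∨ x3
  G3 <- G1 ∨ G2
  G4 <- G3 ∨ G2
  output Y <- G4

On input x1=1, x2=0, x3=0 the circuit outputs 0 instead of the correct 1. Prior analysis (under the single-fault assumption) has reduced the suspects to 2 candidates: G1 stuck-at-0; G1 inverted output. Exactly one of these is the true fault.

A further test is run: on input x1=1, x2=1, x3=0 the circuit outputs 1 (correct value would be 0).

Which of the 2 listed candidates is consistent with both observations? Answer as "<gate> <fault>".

G1 inverted output

Evaluate each candidate on input x1=1, x2=1, x3=0:
  G1 stuck-at-0: G1=0 [stuck-at-0], G2=0, G3=0, G4=0 → 0 — eliminated
  G1 inverted output: G1=1 [inverted output], G2=1, G3=1, G4=1 → 1 — matches
Only G1 inverted output reproduces the observed 1.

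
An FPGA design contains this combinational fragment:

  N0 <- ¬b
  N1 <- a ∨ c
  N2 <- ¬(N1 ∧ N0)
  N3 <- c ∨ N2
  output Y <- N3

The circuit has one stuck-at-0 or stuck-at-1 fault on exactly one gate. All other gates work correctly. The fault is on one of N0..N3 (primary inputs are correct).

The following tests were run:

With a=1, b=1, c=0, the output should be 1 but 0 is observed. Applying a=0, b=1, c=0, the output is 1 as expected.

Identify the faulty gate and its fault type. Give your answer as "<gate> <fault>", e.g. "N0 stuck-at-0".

N0 stuck-at-1

Fault-free values for test 1 (a=1, b=1, c=0): N0=0, N1=1, N2=1, N3=1, giving Y=1. Observed 0.
Test 1: faults giving observed 0 are {N0 stuck-at-1, N2 stuck-at-0, N3 stuck-at-0}.
Test 2 (a=0, b=1, c=0): fault-free N0=0, N1=0, N2=1, N3=1 → 1; observed 1. Eliminates N2 stuck-at-0, N3 stuck-at-0.
Only N0 stuck-at-1 is consistent with every test.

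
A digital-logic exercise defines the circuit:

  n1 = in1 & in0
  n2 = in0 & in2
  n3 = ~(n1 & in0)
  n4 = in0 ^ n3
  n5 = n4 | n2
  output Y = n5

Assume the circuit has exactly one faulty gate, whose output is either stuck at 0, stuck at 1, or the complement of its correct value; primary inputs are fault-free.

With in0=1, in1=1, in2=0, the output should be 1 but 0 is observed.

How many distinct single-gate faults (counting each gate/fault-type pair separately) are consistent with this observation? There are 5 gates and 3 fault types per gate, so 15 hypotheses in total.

Fault-free: n1=1, n2=0, n3=0, n4=1, n5=1 → 1. Observed 0.
  n1: stuck-at-0, inverted output ✓; others ✗
  n2: none of the 3 fault types match ✗
  n3: stuck-at-1, inverted output ✓; others ✗
  n4: stuck-at-0, inverted output ✓; others ✗
  n5: stuck-at-0, inverted output ✓; others ✗
Consistent faults: {n1 stuck-at-0, n1 inverted output, n3 stuck-at-1, n3 inverted output, n4 stuck-at-0, n4 inverted output, n5 stuck-at-0, n5 inverted output} — 8 in all.

8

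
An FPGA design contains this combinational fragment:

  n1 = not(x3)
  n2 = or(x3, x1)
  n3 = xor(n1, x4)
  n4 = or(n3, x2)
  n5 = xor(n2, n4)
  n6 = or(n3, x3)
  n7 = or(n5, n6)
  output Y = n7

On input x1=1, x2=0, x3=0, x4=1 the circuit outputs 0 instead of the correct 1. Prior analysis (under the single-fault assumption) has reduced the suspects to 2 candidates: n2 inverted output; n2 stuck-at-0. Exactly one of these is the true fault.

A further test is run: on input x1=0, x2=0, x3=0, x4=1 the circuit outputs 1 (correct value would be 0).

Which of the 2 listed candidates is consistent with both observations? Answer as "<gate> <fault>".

n2 inverted output

Evaluate each candidate on input x1=0, x2=0, x3=0, x4=1:
  n2 inverted output: n1=1, n2=1 [inverted output], n3=0, n4=0, n5=1, n6=0, n7=1 → 1 — matches
  n2 stuck-at-0: n1=1, n2=0 [stuck-at-0], n3=0, n4=0, n5=0, n6=0, n7=0 → 0 — eliminated
Only n2 inverted output reproduces the observed 1.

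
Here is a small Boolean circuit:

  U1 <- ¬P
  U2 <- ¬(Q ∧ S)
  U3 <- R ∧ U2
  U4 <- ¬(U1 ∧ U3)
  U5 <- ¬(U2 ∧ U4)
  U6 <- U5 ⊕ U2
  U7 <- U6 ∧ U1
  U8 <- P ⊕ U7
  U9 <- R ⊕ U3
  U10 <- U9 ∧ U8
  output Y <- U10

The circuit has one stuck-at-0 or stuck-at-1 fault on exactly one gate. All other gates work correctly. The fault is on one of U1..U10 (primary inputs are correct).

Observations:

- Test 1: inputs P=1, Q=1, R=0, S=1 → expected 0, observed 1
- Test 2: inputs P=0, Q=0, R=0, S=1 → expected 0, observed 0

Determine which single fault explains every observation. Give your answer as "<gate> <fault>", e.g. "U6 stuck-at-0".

U3 stuck-at-1

Fault-free values for test 1 (P=1, Q=1, R=0, S=1): U1=0, U2=0, U3=0, U4=1, U5=1, U6=1, U7=0, U8=1, U9=0, U10=0, giving Y=0. Observed 1.
Test 1: faults giving observed 1 are {U3 stuck-at-1, U9 stuck-at-1, U10 stuck-at-1}.
Test 2 (P=0, Q=0, R=0, S=1): fault-free U1=1, U2=1, U3=0, U4=1, U5=0, U6=1, U7=1, U8=1, U9=0, U10=0 → 0; observed 0. Eliminates U9 stuck-at-1, U10 stuck-at-1.
Only U3 stuck-at-1 is consistent with every test.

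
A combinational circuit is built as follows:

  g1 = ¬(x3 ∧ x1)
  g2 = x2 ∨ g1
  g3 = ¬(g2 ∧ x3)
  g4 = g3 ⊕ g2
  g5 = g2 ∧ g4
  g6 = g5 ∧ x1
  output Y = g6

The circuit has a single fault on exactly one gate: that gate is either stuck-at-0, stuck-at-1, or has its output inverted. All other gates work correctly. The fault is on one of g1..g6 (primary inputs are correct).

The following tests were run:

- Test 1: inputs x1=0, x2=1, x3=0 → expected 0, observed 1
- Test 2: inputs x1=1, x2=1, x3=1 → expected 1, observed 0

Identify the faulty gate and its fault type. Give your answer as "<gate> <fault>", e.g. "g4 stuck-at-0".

Fault-free values for test 1 (x1=0, x2=1, x3=0): g1=1, g2=1, g3=1, g4=0, g5=0, g6=0, giving Y=0. Observed 1.
Test 1: faults giving observed 1 are {g6 stuck-at-1, g6 inverted output}.
Test 2 (x1=1, x2=1, x3=1): fault-free g1=0, g2=1, g3=0, g4=1, g5=1, g6=1 → 1; observed 0. Eliminates g6 stuck-at-1.
Only g6 inverted output is consistent with every test.

g6 inverted output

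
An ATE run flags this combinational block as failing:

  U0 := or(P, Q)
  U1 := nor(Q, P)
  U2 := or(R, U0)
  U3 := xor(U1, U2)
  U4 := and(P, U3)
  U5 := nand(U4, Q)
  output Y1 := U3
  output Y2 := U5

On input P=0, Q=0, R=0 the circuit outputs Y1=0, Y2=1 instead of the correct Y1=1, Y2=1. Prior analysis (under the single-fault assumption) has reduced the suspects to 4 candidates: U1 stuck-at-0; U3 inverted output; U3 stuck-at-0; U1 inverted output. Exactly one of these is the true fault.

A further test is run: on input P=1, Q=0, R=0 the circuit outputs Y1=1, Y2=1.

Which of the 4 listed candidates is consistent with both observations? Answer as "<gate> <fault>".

Evaluate each candidate on input P=1, Q=0, R=0:
  U1 stuck-at-0: U0=1, U1=0 [stuck-at-0], U2=1, U3=1, U4=1, U5=1 → Y1=1, Y2=1 — matches
  U3 inverted output: U0=1, U1=0, U2=1, U3=0 [inverted output], U4=0, U5=1 → Y1=0, Y2=1 — eliminated
  U3 stuck-at-0: U0=1, U1=0, U2=1, U3=0 [stuck-at-0], U4=0, U5=1 → Y1=0, Y2=1 — eliminated
  U1 inverted output: U0=1, U1=1 [inverted output], U2=1, U3=0, U4=0, U5=1 → Y1=0, Y2=1 — eliminated
Only U1 stuck-at-0 reproduces the observed Y1=1, Y2=1.

U1 stuck-at-0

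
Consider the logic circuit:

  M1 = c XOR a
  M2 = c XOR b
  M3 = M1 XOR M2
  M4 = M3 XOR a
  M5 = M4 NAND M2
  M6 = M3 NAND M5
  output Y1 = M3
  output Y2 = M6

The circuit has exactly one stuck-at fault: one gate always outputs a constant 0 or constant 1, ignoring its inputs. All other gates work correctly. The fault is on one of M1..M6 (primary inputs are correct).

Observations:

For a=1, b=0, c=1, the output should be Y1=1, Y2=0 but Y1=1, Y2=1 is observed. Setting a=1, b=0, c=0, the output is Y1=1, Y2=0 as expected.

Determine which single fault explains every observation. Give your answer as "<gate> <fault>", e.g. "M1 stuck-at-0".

M4 stuck-at-1

Fault-free values for test 1 (a=1, b=0, c=1): M1=0, M2=1, M3=1, M4=0, M5=1, M6=0, giving Y1=1, Y2=0. Observed Y1=1, Y2=1.
Test 1: faults giving observed Y1=1, Y2=1 are {M4 stuck-at-1, M5 stuck-at-0, M6 stuck-at-1}.
Test 2 (a=1, b=0, c=0): fault-free M1=1, M2=0, M3=1, M4=0, M5=1, M6=0 → Y1=1, Y2=0; observed Y1=1, Y2=0. Eliminates M5 stuck-at-0, M6 stuck-at-1.
Only M4 stuck-at-1 is consistent with every test.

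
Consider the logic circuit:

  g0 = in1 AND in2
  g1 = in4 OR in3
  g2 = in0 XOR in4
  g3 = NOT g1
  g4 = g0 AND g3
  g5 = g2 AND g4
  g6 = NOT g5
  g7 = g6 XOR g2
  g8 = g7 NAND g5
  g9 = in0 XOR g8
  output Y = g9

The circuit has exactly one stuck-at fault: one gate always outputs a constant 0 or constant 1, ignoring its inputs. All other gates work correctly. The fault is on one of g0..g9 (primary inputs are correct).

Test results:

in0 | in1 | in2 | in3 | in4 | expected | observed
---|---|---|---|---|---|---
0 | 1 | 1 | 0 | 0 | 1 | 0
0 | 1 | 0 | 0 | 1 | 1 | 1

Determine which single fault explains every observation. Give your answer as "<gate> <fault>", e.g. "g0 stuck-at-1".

g2 stuck-at-1

Fault-free values for test 1 (in0=0, in1=1, in2=1, in3=0, in4=0): g0=1, g1=0, g2=0, g3=1, g4=1, g5=0, g6=1, g7=1, g8=1, g9=1, giving Y=1. Observed 0.
Test 1: faults giving observed 0 are {g2 stuck-at-1, g8 stuck-at-0, g9 stuck-at-0}.
Test 2 (in0=0, in1=1, in2=0, in3=0, in4=1): fault-free g0=0, g1=1, g2=1, g3=0, g4=0, g5=0, g6=1, g7=0, g8=1, g9=1 → 1; observed 1. Eliminates g8 stuck-at-0, g9 stuck-at-0.
Only g2 stuck-at-1 is consistent with every test.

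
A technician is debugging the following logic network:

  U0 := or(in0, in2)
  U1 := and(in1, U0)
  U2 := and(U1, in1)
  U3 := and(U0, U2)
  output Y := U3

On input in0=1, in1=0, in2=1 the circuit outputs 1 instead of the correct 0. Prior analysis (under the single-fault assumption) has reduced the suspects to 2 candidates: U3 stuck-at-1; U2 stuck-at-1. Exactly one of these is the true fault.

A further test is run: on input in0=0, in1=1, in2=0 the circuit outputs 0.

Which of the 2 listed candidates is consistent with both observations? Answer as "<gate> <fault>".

U2 stuck-at-1

Evaluate each candidate on input in0=0, in1=1, in2=0:
  U3 stuck-at-1: U0=0, U1=0, U2=0, U3=1 [stuck-at-1] → 1 — eliminated
  U2 stuck-at-1: U0=0, U1=0, U2=1 [stuck-at-1], U3=0 → 0 — matches
Only U2 stuck-at-1 reproduces the observed 0.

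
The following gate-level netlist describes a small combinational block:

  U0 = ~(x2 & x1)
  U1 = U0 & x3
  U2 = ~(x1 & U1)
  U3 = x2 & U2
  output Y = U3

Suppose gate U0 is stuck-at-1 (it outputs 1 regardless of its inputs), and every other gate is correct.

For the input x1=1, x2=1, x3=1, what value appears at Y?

0

Propagate with U0 forced: U0=1 [stuck-at-1], U1=1, U2=0, U3=0.
So Y = 0. (Without the fault it would be 1.)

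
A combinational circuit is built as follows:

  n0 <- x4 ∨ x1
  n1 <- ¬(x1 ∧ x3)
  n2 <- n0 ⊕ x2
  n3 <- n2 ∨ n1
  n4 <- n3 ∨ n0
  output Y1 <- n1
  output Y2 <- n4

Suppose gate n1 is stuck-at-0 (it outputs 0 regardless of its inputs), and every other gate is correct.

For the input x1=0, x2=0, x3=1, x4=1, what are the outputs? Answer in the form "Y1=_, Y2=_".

Y1=0, Y2=1

Propagate with n1 forced: n0=1, n1=0 [stuck-at-0], n2=1, n3=1, n4=1.
So the outputs are Y1=0, Y2=1. (Without the fault they would be Y1=1, Y2=1.)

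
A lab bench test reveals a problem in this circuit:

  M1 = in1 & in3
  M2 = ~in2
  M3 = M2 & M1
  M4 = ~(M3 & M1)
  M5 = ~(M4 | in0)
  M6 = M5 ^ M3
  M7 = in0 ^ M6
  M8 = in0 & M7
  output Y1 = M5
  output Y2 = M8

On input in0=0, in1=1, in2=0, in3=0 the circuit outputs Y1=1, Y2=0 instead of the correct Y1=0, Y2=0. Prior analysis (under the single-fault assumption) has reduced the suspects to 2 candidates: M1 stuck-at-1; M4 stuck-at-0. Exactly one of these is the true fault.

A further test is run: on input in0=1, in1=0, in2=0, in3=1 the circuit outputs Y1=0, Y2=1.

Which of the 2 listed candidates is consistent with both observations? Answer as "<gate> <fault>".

Evaluate each candidate on input in0=1, in1=0, in2=0, in3=1:
  M1 stuck-at-1: M1=1 [stuck-at-1], M2=1, M3=1, M4=0, M5=0, M6=1, M7=0, M8=0 → Y1=0, Y2=0 — eliminated
  M4 stuck-at-0: M1=0, M2=1, M3=0, M4=0 [stuck-at-0], M5=0, M6=0, M7=1, M8=1 → Y1=0, Y2=1 — matches
Only M4 stuck-at-0 reproduces the observed Y1=0, Y2=1.

M4 stuck-at-0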